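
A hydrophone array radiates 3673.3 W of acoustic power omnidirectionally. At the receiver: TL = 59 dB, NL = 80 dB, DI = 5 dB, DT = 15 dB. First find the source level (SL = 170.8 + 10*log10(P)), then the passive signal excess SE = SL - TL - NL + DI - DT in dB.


Step 1: SL = 170.8 + 10*log10(3673.3) = 206.45 dB
Step 2: SE = SL - TL - NL + DI - DT = 206.45 - 59 - 80 + 5 - 15 = 57.45

57.45 dB


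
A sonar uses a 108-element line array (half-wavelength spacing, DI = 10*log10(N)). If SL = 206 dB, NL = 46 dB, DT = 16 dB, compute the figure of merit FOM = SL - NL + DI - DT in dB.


164.33 dB


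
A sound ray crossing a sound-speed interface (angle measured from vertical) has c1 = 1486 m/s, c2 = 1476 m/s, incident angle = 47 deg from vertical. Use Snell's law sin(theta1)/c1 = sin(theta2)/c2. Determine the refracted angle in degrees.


46.59 deg


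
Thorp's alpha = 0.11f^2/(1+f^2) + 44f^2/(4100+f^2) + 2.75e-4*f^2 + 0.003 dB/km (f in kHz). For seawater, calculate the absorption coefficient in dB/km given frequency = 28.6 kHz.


f^2 = 817.96
alpha = 0.11*817.96/(1+817.96) + 44*817.96/(4100+817.96) + 2.75e-4*817.96 + 0.003 = 7.656

7.656 dB/km


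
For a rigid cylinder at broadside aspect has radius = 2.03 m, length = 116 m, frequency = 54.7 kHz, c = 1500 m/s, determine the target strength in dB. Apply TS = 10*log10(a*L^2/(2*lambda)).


lambda = 1500/54700 = 0.02742 m
TS = 10*log10(2.03*116^2/(2*0.02742)) = 56.97

56.97 dB


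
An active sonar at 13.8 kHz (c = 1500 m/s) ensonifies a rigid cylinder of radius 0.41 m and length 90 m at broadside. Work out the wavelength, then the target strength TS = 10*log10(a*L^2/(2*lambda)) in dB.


Step 1: lambda = c/f = 1500/13800 = 0.1087 m
Step 2: TS = 10*log10(a*L^2/(2*lambda)) = 10*log10(0.41*90^2/(2*0.1087)) = 41.84

41.84 dB


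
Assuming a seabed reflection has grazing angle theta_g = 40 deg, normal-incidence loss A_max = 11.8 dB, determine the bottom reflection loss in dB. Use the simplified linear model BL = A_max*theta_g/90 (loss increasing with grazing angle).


5.24 dB


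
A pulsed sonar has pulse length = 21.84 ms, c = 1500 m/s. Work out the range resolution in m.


dR = c*tau/2 = 1500 * 21.84e-3 / 2 = 16.38

16.38 m


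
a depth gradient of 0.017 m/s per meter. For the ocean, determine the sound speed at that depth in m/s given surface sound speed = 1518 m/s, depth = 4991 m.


c = 1518 + 0.017 * 4991 = 1602.847

1602.847 m/s


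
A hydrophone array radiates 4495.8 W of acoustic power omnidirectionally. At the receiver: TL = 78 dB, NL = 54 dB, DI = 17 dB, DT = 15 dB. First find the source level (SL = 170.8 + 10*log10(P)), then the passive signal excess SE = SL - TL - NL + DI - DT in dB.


Step 1: SL = 170.8 + 10*log10(4495.8) = 207.33 dB
Step 2: SE = SL - TL - NL + DI - DT = 207.33 - 78 - 54 + 17 - 15 = 77.33

77.33 dB


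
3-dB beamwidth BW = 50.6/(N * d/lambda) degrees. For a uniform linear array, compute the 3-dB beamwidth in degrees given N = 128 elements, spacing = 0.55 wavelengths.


0.72 deg


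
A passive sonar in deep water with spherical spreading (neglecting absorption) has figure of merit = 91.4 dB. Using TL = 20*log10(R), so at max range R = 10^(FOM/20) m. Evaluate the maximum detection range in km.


At max range FOM = TL, so 20*log10(R) = 91.4
R = 10^(91.4/20) = 37153.52 m = 37.15 km

37.15 km


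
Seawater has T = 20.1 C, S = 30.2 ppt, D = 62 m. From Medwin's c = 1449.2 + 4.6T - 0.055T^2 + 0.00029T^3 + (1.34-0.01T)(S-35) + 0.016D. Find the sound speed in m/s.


c = 1449.2 + 4.6*20.1 - 0.055*20.1^2 + 0.00029*20.1^3 + (1.34 - 0.01*20.1)*(30.2 - 35) + 0.016*62 = 1517.32

1517.32 m/s


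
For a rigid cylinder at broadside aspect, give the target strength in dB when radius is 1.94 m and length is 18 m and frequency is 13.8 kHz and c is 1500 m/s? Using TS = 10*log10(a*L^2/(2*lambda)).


34.61 dB


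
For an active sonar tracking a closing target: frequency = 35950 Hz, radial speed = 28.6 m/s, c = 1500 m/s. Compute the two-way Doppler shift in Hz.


fd = 2*f*v/c = 2 * 35950 * 28.6 / 1500 = 1370.89

1370.89 Hz


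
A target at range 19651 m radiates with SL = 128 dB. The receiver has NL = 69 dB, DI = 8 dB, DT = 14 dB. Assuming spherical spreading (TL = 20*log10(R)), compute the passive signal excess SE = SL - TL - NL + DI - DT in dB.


-32.87 dB


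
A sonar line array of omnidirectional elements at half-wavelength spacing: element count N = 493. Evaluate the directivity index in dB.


DI = 10*log10(493) = 26.93

26.93 dB


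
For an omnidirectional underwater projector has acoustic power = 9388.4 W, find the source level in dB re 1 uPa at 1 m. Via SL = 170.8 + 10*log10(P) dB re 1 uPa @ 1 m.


210.53 dB


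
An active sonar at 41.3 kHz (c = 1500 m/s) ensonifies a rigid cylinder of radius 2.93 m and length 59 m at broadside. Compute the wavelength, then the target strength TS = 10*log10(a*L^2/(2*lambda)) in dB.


Step 1: lambda = c/f = 1500/41300 = 0.03632 m
Step 2: TS = 10*log10(a*L^2/(2*lambda)) = 10*log10(2.93*59^2/(2*0.03632)) = 51.47

51.47 dB


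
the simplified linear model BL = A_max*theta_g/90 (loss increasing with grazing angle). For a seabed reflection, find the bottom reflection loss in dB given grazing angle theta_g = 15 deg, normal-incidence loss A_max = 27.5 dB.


BL = A_max * theta_g / 90 = 27.5 * 15 / 90 = 4.58

4.58 dB


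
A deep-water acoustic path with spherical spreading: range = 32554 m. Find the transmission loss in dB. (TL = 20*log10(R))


90.25 dB


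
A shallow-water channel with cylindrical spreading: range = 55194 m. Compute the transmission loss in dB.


47.42 dB


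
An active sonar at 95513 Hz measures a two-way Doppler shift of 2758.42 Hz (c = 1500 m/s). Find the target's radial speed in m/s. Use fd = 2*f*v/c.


From fd = 2*f*v/c, v = c*fd/(2*f) = 1500 * 2758.42 / (2*95513) = 21.66

21.66 m/s


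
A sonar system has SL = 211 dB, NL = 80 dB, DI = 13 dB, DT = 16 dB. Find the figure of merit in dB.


FOM = SL - NL + DI - DT = 211 - 80 + 13 - 16 = 128

128 dB


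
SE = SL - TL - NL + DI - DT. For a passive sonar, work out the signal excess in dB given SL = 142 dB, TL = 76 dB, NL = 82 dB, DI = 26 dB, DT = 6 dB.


SE = SL - TL - NL + DI - DT = 142 - 76 - 82 + 26 - 6 = 4

4 dB


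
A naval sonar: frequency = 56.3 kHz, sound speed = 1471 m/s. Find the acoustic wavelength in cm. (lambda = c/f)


2.61 cm


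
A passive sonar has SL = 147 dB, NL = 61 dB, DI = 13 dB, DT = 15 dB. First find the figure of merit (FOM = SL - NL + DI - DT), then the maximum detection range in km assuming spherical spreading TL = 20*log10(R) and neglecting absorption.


Step 1: FOM = SL - NL + DI - DT = 147 - 61 + 13 - 15 = 84 dB
Step 2: at max range FOM = TL = 20*log10(R), so R = 10^(84/20) = 15848.93 m = 15.85 km

15.85 km


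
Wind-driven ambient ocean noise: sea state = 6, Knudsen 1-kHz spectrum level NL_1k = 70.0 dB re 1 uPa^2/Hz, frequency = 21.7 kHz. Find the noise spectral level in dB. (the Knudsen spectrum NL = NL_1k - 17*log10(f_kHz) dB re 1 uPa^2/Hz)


NL = NL_1k - 17*log10(f_kHz) = 70.0 - 17*log10(21.7) = 70.0 - (22.72) = 47.28

47.28 dB


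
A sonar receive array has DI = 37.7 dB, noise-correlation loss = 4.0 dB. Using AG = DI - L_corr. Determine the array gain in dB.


33.7 dB


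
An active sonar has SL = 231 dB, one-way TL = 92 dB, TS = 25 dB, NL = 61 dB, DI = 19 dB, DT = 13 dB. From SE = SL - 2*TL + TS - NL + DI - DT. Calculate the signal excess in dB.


SE = SL - 2*TL + TS - NL + DI - DT = 231 - 2*92 + (25) - 61 + 19 - 13 = 17

17 dB


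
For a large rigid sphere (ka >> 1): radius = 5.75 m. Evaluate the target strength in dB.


TS = 10*log10(5.75^2 / 4) = 10*log10(8.265625) = 9.17

9.17 dB


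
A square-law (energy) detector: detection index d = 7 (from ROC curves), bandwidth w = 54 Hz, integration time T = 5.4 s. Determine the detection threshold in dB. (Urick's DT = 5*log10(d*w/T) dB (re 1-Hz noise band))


DT = 5*log10(d*w/T) = 5*log10(7 * 54 / 5.4) = 5*log10(70.0) = 9.23

9.23 dB


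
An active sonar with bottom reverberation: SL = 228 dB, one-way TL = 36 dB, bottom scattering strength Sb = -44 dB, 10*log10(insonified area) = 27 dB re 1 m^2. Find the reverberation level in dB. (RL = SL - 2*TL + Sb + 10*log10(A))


139 dB


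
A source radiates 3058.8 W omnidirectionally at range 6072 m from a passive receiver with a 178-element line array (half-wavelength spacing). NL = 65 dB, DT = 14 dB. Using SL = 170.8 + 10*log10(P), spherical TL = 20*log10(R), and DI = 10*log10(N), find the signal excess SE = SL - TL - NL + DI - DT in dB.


73.49 dB


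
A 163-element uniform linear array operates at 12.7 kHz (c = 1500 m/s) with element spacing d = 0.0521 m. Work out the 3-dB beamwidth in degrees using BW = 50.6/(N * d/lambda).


Step 1: lambda = 1500/12700 = 0.11811 m
Step 2: d/lambda = 0.0521/0.11811 = 0.4411
Step 3: BW = 50.6/(N * d/lambda) = 50.6/(163 * 0.4411) = 0.7

0.7 deg


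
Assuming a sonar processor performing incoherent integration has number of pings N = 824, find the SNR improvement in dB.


Gain = 5*log10(824) = 14.58

14.58 dB


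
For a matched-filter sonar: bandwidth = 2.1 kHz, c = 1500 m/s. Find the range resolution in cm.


dR = c/(2*BW) = 1500 / (2 * 2.1e3) = 0.3571 m = 35.71 cm

35.71 cm


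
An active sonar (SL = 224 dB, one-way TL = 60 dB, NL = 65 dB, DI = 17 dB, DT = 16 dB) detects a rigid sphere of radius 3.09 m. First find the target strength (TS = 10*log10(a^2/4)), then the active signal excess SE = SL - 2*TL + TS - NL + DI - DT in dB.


Step 1: TS = 10*log10(3.09^2/4) = 3.78 dB
Step 2: SE = SL - 2*TL + TS - NL + DI - DT = 224 - 2*60 + (3.78) - 65 + 17 - 16 = 43.78

43.78 dB


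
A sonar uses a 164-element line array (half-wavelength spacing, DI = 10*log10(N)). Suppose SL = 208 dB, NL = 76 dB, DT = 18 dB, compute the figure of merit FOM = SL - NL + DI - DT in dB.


Step 1: DI = 10*log10(164) = 22.15 dB
Step 2: FOM = SL - NL + DI - DT = 208 - 76 + 22.15 - 18 = 136.15

136.15 dB


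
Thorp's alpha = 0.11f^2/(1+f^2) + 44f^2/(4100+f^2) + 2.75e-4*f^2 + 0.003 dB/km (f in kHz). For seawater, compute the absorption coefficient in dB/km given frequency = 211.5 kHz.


f^2 = 44732.25
alpha = 0.11*44732.25/(1+44732.25) + 44*44732.25/(4100+44732.25) + 2.75e-4*44732.25 + 0.003 = 52.72

52.72 dB/km


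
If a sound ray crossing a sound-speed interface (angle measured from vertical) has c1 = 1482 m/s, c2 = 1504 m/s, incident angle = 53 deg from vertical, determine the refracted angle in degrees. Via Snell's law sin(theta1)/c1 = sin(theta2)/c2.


54.14 deg


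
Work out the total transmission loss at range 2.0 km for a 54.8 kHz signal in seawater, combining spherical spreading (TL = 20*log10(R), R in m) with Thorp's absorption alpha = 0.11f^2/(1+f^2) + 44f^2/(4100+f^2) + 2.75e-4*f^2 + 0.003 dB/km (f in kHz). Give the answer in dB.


Step 1 (Thorp): alpha = 0.11*3003.04/(1+3003.04) + 44*3003.04/(4100+3003.04) + 2.75e-4*3003.04 + 0.003 = 19.5412 dB/km
Step 2: TL_spread = 20*log10(2000) = 66.02 dB
Step 3: TL_abs = alpha*R = 19.5412 * 2.0 = 39.08 dB
Step 4: TL_total = 66.02 + 39.08 = 105.1

105.1 dB


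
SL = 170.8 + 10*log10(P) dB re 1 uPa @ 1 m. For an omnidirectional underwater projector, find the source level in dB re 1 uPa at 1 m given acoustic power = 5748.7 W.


208.4 dB


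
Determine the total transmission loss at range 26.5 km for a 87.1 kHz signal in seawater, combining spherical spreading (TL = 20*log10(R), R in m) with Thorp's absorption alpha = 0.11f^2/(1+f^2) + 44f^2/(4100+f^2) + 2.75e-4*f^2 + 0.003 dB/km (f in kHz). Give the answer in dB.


Step 1 (Thorp): alpha = 0.11*7586.41/(1+7586.41) + 44*7586.41/(4100+7586.41) + 2.75e-4*7586.41 + 0.003 = 30.7625 dB/km
Step 2: TL_spread = 20*log10(26500) = 88.46 dB
Step 3: TL_abs = alpha*R = 30.7625 * 26.5 = 815.21 dB
Step 4: TL_total = 88.46 + 815.21 = 903.67

903.67 dB


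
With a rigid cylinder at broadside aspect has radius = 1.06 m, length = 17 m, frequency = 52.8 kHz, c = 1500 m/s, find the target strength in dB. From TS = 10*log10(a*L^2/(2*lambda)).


37.32 dB


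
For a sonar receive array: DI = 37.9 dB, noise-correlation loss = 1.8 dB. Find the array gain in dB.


AG = DI - L_corr = 37.9 - 1.8 = 36.1

36.1 dB


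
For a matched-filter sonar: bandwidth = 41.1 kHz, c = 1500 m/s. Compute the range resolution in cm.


dR = c/(2*BW) = 1500 / (2 * 41.1e3) = 0.0182 m = 1.82 cm

1.82 cm


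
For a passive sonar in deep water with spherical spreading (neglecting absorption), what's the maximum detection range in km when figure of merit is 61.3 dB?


At max range FOM = TL, so 20*log10(R) = 61.3
R = 10^(61.3/20) = 1161.45 m = 1.16 km

1.16 km


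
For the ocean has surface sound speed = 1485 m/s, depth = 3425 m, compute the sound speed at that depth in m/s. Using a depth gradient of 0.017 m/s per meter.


c = 1485 + 0.017 * 3425 = 1543.225

1543.225 m/s


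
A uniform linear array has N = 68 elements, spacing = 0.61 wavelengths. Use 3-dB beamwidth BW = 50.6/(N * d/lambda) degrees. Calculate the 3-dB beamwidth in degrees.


1.22 deg


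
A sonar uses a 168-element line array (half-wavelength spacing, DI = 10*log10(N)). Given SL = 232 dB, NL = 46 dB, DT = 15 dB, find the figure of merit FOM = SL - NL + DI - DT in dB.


Step 1: DI = 10*log10(168) = 22.25 dB
Step 2: FOM = SL - NL + DI - DT = 232 - 46 + 22.25 - 15 = 193.25

193.25 dB


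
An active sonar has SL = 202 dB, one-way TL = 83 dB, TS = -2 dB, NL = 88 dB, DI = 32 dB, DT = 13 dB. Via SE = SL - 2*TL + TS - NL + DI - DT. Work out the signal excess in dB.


SE = SL - 2*TL + TS - NL + DI - DT = 202 - 2*83 + (-2) - 88 + 32 - 13 = -35

-35 dB


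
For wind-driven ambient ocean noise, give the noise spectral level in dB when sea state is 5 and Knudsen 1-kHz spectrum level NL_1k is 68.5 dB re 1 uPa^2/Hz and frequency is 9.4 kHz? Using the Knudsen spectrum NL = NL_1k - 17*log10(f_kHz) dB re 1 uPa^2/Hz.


51.96 dB


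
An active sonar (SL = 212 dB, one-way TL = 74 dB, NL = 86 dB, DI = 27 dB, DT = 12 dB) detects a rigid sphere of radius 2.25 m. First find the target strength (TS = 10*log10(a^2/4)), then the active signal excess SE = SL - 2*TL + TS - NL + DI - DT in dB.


Step 1: TS = 10*log10(2.25^2/4) = 1.02 dB
Step 2: SE = SL - 2*TL + TS - NL + DI - DT = 212 - 2*74 + (1.02) - 86 + 27 - 12 = -5.98

-5.98 dB


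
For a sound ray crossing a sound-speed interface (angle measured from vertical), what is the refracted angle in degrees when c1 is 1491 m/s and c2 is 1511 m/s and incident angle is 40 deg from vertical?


40.65 deg


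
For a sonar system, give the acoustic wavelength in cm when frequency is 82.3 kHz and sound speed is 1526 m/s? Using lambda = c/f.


1.85 cm


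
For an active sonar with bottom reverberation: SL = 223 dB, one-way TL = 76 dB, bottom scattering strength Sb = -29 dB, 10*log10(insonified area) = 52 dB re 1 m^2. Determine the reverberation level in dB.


RL = SL - 2*TL + Sb + 10*log10(A) = 223 - 2*76 + (-29) + 52 = 94

94 dB


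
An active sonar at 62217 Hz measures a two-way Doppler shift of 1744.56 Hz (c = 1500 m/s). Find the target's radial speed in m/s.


From fd = 2*f*v/c, v = c*fd/(2*f) = 1500 * 1744.56 / (2*62217) = 21.03

21.03 m/s


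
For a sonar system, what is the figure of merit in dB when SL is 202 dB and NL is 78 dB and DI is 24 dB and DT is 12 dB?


FOM = SL - NL + DI - DT = 202 - 78 + 24 - 12 = 136

136 dB


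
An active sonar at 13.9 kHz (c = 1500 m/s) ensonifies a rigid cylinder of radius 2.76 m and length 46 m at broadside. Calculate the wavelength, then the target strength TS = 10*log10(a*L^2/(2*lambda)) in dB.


Step 1: lambda = c/f = 1500/13900 = 0.10791 m
Step 2: TS = 10*log10(a*L^2/(2*lambda)) = 10*log10(2.76*46^2/(2*0.10791)) = 44.32

44.32 dB


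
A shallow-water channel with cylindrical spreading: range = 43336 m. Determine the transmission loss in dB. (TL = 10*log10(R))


TL = 10*log10(43336) = 46.37

46.37 dB


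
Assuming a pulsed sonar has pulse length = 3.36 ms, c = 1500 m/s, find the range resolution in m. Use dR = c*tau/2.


2.52 m


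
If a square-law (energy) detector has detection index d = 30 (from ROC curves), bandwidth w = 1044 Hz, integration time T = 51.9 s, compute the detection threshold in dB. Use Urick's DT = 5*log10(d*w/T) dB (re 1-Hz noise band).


DT = 5*log10(d*w/T) = 5*log10(30 * 1044 / 51.9) = 5*log10(603.47) = 13.9

13.9 dB


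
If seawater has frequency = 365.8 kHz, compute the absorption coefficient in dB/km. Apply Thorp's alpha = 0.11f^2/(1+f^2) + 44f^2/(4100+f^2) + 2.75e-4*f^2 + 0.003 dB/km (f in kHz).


f^2 = 133809.64
alpha = 0.11*133809.64/(1+133809.64) + 44*133809.64/(4100+133809.64) + 2.75e-4*133809.64 + 0.003 = 79.603

79.603 dB/km


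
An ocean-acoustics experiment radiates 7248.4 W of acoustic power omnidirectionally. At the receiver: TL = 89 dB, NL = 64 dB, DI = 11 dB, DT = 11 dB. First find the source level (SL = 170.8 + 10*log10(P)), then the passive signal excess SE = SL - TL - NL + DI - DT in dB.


Step 1: SL = 170.8 + 10*log10(7248.4) = 209.4 dB
Step 2: SE = SL - TL - NL + DI - DT = 209.4 - 89 - 64 + 11 - 11 = 56.4

56.4 dB


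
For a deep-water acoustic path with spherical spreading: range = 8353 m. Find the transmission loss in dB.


78.44 dB


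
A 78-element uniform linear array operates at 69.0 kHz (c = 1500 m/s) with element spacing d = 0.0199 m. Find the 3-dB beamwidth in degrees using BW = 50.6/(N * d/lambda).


Step 1: lambda = 1500/69000 = 0.02174 m
Step 2: d/lambda = 0.0199/0.02174 = 0.9154
Step 3: BW = 50.6/(N * d/lambda) = 50.6/(78 * 0.9154) = 0.71

0.71 deg


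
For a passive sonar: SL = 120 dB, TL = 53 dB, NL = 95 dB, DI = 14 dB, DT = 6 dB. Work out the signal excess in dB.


-20 dB


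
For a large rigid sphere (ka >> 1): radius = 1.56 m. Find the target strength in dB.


TS = 10*log10(1.56^2 / 4) = 10*log10(0.6084) = -2.16

-2.16 dB


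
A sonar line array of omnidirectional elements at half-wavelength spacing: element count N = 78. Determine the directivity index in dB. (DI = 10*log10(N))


DI = 10*log10(78) = 18.92

18.92 dB


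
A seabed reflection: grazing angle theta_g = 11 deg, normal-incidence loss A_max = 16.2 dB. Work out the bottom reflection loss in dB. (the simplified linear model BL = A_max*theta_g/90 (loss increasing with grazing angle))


BL = A_max * theta_g / 90 = 16.2 * 11 / 90 = 1.98

1.98 dB


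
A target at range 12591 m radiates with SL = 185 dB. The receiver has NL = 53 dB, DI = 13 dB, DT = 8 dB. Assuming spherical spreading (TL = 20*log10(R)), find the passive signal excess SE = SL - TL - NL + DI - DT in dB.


Step 1: TL = 20*log10(12591) = 82.0 dB
Step 2: SE = 185 - 82.0 - 53 + 13 - 8 = 55.0

55.0 dB


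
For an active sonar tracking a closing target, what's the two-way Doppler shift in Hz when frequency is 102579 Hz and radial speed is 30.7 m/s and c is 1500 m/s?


4198.9 Hz


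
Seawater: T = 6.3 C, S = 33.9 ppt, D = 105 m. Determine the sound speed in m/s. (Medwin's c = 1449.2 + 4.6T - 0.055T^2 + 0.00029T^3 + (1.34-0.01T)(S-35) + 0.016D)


c = 1449.2 + 4.6*6.3 - 0.055*6.3^2 + 0.00029*6.3^3 + (1.34 - 0.01*6.3)*(33.9 - 35) + 0.016*105 = 1476.34

1476.34 m/s


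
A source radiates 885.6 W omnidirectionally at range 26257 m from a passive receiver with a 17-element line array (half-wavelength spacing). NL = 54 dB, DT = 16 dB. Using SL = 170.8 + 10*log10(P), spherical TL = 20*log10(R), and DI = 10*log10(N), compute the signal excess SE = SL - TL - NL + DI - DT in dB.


Step 1: SL = 170.8 + 10*log10(885.6) = 200.27 dB
Step 2: TL = 20*log10(26257) = 88.38 dB
Step 3: DI = 10*log10(17) = 12.3 dB
Step 4: SE = SL - TL - NL + DI - DT = 200.27 - 88.38 - 54 + 12.3 - 16 = 54.19

54.19 dB


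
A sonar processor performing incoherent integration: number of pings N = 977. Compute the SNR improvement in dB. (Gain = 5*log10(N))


Gain = 5*log10(977) = 14.95

14.95 dB


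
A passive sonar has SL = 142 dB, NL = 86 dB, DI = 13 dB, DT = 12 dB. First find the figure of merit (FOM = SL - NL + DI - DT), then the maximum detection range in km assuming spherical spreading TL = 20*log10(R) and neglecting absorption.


Step 1: FOM = SL - NL + DI - DT = 142 - 86 + 13 - 12 = 57 dB
Step 2: at max range FOM = TL = 20*log10(R), so R = 10^(57/20) = 707.95 m = 0.71 km

0.71 km


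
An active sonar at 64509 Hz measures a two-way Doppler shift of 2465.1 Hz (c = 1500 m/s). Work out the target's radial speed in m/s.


From fd = 2*f*v/c, v = c*fd/(2*f) = 1500 * 2465.1 / (2*64509) = 28.66

28.66 m/s


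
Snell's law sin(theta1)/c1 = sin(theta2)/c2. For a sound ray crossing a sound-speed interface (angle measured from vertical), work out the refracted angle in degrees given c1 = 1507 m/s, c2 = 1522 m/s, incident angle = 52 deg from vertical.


sin(theta2) = (c2/c1)*sin(theta1) = (1522/1507)*sin(52 deg) = 0.79585
theta2 = arcsin(0.79585) = 52.74

52.74 deg


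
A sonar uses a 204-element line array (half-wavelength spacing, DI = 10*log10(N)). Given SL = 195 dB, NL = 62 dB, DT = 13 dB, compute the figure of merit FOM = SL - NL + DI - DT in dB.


143.1 dB


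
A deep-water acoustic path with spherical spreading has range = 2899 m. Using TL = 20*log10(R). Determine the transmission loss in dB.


69.24 dB


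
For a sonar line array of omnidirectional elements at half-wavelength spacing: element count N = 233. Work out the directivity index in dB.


DI = 10*log10(233) = 23.67

23.67 dB


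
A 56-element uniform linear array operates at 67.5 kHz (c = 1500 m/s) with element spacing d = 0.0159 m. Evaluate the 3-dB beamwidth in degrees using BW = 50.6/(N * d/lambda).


1.26 deg


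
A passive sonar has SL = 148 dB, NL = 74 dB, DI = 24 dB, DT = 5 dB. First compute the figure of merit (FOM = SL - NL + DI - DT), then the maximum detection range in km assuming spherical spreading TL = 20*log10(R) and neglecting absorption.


Step 1: FOM = SL - NL + DI - DT = 148 - 74 + 24 - 5 = 93 dB
Step 2: at max range FOM = TL = 20*log10(R), so R = 10^(93/20) = 44668.36 m = 44.67 km

44.67 km


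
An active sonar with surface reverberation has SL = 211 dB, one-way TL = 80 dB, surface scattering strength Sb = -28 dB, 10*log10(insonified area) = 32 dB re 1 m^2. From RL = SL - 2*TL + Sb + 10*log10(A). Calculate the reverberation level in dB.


RL = SL - 2*TL + Sb + 10*log10(A) = 211 - 2*80 + (-28) + 32 = 55

55 dB


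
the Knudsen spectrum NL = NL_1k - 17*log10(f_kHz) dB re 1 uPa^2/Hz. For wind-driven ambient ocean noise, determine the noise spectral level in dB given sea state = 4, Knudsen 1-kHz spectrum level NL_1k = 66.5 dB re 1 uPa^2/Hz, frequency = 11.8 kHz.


NL = NL_1k - 17*log10(f_kHz) = 66.5 - 17*log10(11.8) = 66.5 - (18.22) = 48.28

48.28 dB


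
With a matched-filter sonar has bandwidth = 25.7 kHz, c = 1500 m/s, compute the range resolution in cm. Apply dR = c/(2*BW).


dR = c/(2*BW) = 1500 / (2 * 25.7e3) = 0.0292 m = 2.92 cm

2.92 cm


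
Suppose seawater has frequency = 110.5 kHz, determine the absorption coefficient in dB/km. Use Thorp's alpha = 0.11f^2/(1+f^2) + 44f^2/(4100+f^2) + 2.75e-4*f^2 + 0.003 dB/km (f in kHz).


36.41 dB/km


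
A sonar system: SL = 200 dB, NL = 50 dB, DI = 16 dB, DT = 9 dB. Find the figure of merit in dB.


FOM = SL - NL + DI - DT = 200 - 50 + 16 - 9 = 157

157 dB


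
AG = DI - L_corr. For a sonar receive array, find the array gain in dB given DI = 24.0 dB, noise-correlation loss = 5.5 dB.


AG = DI - L_corr = 24.0 - 5.5 = 18.5

18.5 dB


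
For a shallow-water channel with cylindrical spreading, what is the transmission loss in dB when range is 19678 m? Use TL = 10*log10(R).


TL = 10*log10(19678) = 42.94

42.94 dB


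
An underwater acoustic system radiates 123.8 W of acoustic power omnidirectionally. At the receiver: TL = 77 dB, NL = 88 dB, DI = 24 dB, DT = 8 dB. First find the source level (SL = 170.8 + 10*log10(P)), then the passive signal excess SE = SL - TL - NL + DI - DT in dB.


Step 1: SL = 170.8 + 10*log10(123.8) = 191.73 dB
Step 2: SE = SL - TL - NL + DI - DT = 191.73 - 77 - 88 + 24 - 8 = 42.73

42.73 dB


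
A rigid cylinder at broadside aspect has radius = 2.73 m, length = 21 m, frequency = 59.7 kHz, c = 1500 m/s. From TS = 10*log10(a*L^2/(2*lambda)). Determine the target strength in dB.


43.79 dB


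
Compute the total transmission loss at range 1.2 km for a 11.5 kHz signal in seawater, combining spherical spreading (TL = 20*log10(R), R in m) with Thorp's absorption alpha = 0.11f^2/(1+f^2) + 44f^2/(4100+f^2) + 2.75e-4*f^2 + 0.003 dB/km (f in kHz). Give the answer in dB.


63.41 dB


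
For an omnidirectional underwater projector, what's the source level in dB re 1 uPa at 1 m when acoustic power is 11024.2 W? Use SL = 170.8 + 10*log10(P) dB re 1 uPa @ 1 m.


SL = 170.8 + 10*log10(11024.2) = 170.8 + 40.42 = 211.22

211.22 dB


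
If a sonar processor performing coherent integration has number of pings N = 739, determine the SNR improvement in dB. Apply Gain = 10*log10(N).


28.69 dB


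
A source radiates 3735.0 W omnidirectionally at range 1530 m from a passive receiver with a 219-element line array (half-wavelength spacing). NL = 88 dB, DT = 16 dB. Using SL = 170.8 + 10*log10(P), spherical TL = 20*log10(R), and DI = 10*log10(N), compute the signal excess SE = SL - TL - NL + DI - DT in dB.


62.23 dB


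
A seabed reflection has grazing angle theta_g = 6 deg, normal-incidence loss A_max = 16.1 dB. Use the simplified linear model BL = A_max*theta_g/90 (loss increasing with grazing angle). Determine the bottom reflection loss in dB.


1.07 dB


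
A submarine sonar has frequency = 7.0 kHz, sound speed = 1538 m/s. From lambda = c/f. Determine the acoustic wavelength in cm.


lambda = c/f = 1538 / 7000 = 0.2197 m = 21.97 cm

21.97 cm


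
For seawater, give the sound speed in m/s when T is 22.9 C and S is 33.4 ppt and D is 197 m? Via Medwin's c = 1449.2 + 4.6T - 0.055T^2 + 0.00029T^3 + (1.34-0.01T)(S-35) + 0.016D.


c = 1449.2 + 4.6*22.9 - 0.055*22.9^2 + 0.00029*22.9^3 + (1.34 - 0.01*22.9)*(33.4 - 35) + 0.016*197 = 1530.55

1530.55 m/s


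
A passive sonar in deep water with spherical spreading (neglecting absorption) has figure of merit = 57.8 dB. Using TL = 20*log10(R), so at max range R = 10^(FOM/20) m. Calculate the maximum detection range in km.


At max range FOM = TL, so 20*log10(R) = 57.8
R = 10^(57.8/20) = 776.25 m = 0.78 km

0.78 km


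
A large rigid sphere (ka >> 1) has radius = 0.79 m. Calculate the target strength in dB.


TS = 10*log10(0.79^2 / 4) = 10*log10(0.156025) = -8.07

-8.07 dB


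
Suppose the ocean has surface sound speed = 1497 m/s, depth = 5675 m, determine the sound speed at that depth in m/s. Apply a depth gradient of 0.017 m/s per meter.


c = 1497 + 0.017 * 5675 = 1593.475

1593.475 m/s


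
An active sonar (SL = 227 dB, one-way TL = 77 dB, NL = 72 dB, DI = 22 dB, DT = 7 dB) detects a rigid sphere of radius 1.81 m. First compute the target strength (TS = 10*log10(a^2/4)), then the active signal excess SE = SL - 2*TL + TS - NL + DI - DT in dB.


Step 1: TS = 10*log10(1.81^2/4) = -0.87 dB
Step 2: SE = SL - 2*TL + TS - NL + DI - DT = 227 - 2*77 + (-0.87) - 72 + 22 - 7 = 15.13

15.13 dB


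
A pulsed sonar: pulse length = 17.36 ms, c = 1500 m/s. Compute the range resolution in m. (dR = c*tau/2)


13.02 m


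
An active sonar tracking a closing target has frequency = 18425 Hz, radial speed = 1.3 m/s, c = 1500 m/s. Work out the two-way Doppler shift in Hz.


fd = 2*f*v/c = 2 * 18425 * 1.3 / 1500 = 31.94

31.94 Hz


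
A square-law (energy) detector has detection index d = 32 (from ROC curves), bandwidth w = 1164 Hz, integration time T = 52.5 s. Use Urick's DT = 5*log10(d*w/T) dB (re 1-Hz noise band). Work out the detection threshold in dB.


14.25 dB


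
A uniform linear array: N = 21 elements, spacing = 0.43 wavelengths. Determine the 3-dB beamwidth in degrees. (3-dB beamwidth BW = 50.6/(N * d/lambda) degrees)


5.6 deg


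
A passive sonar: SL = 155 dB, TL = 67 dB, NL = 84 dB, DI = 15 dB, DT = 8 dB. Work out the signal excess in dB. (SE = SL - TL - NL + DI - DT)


SE = SL - TL - NL + DI - DT = 155 - 67 - 84 + 15 - 8 = 11

11 dB


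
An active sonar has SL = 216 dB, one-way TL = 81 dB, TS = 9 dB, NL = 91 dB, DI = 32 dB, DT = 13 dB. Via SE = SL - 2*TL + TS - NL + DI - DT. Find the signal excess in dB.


SE = SL - 2*TL + TS - NL + DI - DT = 216 - 2*81 + (9) - 91 + 32 - 13 = -9

-9 dB


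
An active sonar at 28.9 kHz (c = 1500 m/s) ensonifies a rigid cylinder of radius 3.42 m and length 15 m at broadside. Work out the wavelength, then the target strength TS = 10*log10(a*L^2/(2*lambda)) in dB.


Step 1: lambda = c/f = 1500/28900 = 0.0519 m
Step 2: TS = 10*log10(a*L^2/(2*lambda)) = 10*log10(3.42*15^2/(2*0.0519)) = 38.7

38.7 dB


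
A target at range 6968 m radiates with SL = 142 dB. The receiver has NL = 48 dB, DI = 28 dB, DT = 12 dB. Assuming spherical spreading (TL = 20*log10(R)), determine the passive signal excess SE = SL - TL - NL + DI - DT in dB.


33.14 dB


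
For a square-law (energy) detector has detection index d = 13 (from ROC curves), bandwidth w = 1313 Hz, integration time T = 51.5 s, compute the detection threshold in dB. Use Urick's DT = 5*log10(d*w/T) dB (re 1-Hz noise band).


DT = 5*log10(d*w/T) = 5*log10(13 * 1313 / 51.5) = 5*log10(331.44) = 12.6

12.6 dB


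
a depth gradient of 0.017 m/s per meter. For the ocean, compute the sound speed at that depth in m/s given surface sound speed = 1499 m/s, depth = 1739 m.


c = 1499 + 0.017 * 1739 = 1528.563

1528.563 m/s


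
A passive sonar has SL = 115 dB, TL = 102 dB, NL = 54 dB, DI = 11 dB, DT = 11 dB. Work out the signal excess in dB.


-41 dB


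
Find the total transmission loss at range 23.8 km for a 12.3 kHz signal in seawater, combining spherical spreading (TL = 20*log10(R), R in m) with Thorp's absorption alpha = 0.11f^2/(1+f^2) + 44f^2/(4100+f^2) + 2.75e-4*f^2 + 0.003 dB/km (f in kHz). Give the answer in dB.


Step 1 (Thorp): alpha = 0.11*151.29/(1+151.29) + 44*151.29/(4100+151.29) + 2.75e-4*151.29 + 0.003 = 1.7197 dB/km
Step 2: TL_spread = 20*log10(23800) = 87.53 dB
Step 3: TL_abs = alpha*R = 1.7197 * 23.8 = 40.93 dB
Step 4: TL_total = 87.53 + 40.93 = 128.46

128.46 dB


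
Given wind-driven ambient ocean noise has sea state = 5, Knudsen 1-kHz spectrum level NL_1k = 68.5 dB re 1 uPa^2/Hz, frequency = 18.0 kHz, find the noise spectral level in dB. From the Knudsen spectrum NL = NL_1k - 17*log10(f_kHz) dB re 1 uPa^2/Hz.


NL = NL_1k - 17*log10(f_kHz) = 68.5 - 17*log10(18.0) = 68.5 - (21.34) = 47.16

47.16 dB


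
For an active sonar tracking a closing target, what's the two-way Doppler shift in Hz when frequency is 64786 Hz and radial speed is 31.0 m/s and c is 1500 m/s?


2677.82 Hz


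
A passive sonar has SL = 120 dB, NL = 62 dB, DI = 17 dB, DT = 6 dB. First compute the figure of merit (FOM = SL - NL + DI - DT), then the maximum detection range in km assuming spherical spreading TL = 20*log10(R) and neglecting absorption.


Step 1: FOM = SL - NL + DI - DT = 120 - 62 + 17 - 6 = 69 dB
Step 2: at max range FOM = TL = 20*log10(R), so R = 10^(69/20) = 2818.38 m = 2.82 km

2.82 km


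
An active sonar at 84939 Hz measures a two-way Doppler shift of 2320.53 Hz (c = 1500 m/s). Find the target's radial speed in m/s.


From fd = 2*f*v/c, v = c*fd/(2*f) = 1500 * 2320.53 / (2*84939) = 20.49

20.49 m/s


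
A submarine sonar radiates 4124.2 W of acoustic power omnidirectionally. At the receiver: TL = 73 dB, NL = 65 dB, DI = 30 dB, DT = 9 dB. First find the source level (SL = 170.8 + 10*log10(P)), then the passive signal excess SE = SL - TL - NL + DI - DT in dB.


Step 1: SL = 170.8 + 10*log10(4124.2) = 206.95 dB
Step 2: SE = SL - TL - NL + DI - DT = 206.95 - 73 - 65 + 30 - 9 = 89.95

89.95 dB


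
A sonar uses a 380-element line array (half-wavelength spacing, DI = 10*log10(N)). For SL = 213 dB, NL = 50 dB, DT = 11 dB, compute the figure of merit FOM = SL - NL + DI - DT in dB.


Step 1: DI = 10*log10(380) = 25.8 dB
Step 2: FOM = SL - NL + DI - DT = 213 - 50 + 25.8 - 11 = 177.8

177.8 dB


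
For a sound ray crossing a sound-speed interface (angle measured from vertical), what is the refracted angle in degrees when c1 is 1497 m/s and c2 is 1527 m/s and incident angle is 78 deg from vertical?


86.16 deg


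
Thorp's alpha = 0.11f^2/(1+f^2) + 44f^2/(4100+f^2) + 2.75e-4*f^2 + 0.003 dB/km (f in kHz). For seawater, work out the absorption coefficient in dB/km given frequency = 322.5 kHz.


f^2 = 104006.25
alpha = 0.11*104006.25/(1+104006.25) + 44*104006.25/(4100+104006.25) + 2.75e-4*104006.25 + 0.003 = 71.046

71.046 dB/km


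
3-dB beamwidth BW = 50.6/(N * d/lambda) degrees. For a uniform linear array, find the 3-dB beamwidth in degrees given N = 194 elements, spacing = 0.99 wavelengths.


0.26 deg


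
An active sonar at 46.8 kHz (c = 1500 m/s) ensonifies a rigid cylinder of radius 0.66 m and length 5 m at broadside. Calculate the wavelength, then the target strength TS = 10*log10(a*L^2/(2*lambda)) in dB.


Step 1: lambda = c/f = 1500/46800 = 0.03205 m
Step 2: TS = 10*log10(a*L^2/(2*lambda)) = 10*log10(0.66*5^2/(2*0.03205)) = 24.11

24.11 dB


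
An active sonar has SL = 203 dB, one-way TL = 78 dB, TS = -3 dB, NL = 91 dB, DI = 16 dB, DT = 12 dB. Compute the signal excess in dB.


SE = SL - 2*TL + TS - NL + DI - DT = 203 - 2*78 + (-3) - 91 + 16 - 12 = -43

-43 dB


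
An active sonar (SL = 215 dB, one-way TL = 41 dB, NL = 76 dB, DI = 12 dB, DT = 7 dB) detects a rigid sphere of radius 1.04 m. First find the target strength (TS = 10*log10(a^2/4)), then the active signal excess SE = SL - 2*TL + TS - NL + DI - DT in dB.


Step 1: TS = 10*log10(1.04^2/4) = -5.68 dB
Step 2: SE = SL - 2*TL + TS - NL + DI - DT = 215 - 2*41 + (-5.68) - 76 + 12 - 7 = 56.32

56.32 dB


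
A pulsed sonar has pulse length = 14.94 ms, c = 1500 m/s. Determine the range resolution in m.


11.205 m


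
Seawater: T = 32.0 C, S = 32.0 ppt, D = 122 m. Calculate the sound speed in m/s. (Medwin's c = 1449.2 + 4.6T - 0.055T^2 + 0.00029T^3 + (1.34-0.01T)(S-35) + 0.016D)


1548.47 m/s


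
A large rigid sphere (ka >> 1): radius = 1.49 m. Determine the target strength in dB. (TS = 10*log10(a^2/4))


TS = 10*log10(1.49^2 / 4) = 10*log10(0.555025) = -2.56

-2.56 dB


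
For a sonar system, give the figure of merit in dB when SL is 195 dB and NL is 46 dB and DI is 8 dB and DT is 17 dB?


140 dB


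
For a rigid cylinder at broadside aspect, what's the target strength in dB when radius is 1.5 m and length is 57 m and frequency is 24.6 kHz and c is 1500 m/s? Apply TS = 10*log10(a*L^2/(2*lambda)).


lambda = 1500/24600 = 0.06098 m
TS = 10*log10(1.5*57^2/(2*0.06098)) = 46.02

46.02 dB


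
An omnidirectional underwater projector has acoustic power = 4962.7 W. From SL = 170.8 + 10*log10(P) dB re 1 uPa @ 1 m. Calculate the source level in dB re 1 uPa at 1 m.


SL = 170.8 + 10*log10(4962.7) = 170.8 + 36.96 = 207.76

207.76 dB


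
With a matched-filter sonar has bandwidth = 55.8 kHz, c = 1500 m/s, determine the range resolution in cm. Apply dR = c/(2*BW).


1.34 cm


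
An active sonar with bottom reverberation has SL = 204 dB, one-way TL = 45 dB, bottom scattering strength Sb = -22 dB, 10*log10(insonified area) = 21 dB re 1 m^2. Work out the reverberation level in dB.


RL = SL - 2*TL + Sb + 10*log10(A) = 204 - 2*45 + (-22) + 21 = 113

113 dB


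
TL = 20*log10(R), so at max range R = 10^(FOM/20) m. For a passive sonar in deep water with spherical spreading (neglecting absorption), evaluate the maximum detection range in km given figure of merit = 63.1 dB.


At max range FOM = TL, so 20*log10(R) = 63.1
R = 10^(63.1/20) = 1428.89 m = 1.43 km

1.43 km


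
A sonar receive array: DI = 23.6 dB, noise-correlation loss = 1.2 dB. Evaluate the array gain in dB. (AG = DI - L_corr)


AG = DI - L_corr = 23.6 - 1.2 = 22.4

22.4 dB


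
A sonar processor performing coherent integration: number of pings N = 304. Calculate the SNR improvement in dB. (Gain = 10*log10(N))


Gain = 10*log10(304) = 24.83

24.83 dB


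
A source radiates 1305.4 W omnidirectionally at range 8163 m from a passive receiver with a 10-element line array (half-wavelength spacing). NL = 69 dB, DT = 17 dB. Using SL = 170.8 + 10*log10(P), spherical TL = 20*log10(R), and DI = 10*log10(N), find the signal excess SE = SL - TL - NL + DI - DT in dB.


Step 1: SL = 170.8 + 10*log10(1305.4) = 201.96 dB
Step 2: TL = 20*log10(8163) = 78.24 dB
Step 3: DI = 10*log10(10) = 10.0 dB
Step 4: SE = SL - TL - NL + DI - DT = 201.96 - 78.24 - 69 + 10.0 - 17 = 47.72

47.72 dB


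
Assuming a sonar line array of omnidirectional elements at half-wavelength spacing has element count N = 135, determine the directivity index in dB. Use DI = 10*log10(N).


DI = 10*log10(135) = 21.3

21.3 dB


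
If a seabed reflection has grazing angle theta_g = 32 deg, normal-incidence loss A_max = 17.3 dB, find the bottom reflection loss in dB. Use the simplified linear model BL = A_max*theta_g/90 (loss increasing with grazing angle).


6.15 dB


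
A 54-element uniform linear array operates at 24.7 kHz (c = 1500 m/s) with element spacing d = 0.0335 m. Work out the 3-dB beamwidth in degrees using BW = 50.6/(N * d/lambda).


Step 1: lambda = 1500/24700 = 0.06073 m
Step 2: d/lambda = 0.0335/0.06073 = 0.5516
Step 3: BW = 50.6/(N * d/lambda) = 50.6/(54 * 0.5516) = 1.7

1.7 deg


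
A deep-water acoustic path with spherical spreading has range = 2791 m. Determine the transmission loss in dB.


TL = 20*log10(2791) = 68.92

68.92 dB


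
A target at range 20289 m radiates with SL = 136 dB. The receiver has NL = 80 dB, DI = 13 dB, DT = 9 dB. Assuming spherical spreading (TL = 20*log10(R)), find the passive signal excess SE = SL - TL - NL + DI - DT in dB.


Step 1: TL = 20*log10(20289) = 86.15 dB
Step 2: SE = 136 - 86.15 - 80 + 13 - 9 = -26.15

-26.15 dB


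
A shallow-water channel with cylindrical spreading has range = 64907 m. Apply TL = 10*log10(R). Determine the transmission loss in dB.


48.12 dB


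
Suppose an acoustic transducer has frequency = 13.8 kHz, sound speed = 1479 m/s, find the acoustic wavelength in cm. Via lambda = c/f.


lambda = c/f = 1479 / 13800 = 0.1072 m = 10.72 cm

10.72 cm


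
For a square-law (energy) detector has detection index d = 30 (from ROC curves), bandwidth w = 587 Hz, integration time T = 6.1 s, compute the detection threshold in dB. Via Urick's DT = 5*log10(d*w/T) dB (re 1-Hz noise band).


DT = 5*log10(d*w/T) = 5*log10(30 * 587 / 6.1) = 5*log10(2886.89) = 17.3

17.3 dB


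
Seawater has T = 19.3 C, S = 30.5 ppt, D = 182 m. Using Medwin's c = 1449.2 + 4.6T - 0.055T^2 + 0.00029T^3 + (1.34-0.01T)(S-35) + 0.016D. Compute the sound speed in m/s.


c = 1449.2 + 4.6*19.3 - 0.055*19.3^2 + 0.00029*19.3^3 + (1.34 - 0.01*19.3)*(30.5 - 35) + 0.016*182 = 1517.33

1517.33 m/s


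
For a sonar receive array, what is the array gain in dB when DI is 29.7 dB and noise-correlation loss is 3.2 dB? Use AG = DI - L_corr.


AG = DI - L_corr = 29.7 - 3.2 = 26.5

26.5 dB


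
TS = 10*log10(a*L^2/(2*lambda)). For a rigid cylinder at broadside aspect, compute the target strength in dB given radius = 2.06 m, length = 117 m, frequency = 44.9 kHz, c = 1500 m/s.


lambda = 1500/44900 = 0.03341 m
TS = 10*log10(2.06*117^2/(2*0.03341)) = 56.25

56.25 dB


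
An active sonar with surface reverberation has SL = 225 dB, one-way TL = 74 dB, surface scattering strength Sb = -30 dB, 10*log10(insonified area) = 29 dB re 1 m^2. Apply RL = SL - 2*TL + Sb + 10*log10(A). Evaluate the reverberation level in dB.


RL = SL - 2*TL + Sb + 10*log10(A) = 225 - 2*74 + (-30) + 29 = 76

76 dB
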